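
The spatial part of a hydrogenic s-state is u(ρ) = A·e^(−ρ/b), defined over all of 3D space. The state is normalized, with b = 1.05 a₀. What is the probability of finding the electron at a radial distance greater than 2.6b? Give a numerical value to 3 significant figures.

Integrate the radial probability density 4πρ²|u|² over ρ > 2.6b.
The full normalization integral is A²·[π·b^3] = 1, fixing A².
In terms of t = ρ/b (A², 4π and the length scale all cancel between numerator and denominator), P = [∫_{2.6}^{∞} t^2·e^(-2·t) dt] / [∫_{0}^{∞} t^2·e^(-2·t) dt].
With ∫ t^2·e^(-2·t) dt = -(2·t^2 + 2·t + 1)·e^(-2·t)/4 + C, the region integral is 493·e^(-26/5)/100 and the full one is 1/4.
Taking the ratio yields P = 0.1088.

P ≈ 0.109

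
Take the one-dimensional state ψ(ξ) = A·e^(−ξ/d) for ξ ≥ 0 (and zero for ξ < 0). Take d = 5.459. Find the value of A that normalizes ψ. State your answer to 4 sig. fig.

Require ∫ |ψ|² dξ = 1 over the whole domain.
Using ∫₀^∞ ξⁿ e^(−αξ) dξ = n!/αⁿ⁺¹, carrying out the integral gives A² · d/2.
Setting this equal to 1 gives A² = 1/(d/2).
With d = 5.459: A² = 0.36637 and A = 0.60528.

A ≈ 0.6053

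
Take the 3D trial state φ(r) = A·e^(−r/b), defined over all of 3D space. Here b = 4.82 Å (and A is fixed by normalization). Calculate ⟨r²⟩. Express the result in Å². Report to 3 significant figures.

⟨r^2⟩ ≈ 69.7 Å^2

By definition ⟨r²⟩ = ∫ r^2 |φ(r)|² 4πr² dr.
With ∫₀^∞ r^4 e^(−αr) dr = 4!/α^5, the ratio of the moment integral to the normalization integral gives ⟨r²⟩ = 3·b^2.
Putting b = 4.82 gives 69.70.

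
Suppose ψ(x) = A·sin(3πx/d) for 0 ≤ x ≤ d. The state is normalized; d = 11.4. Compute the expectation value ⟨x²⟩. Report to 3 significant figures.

⟨x^2⟩ ≈ 42.6

⟨x²⟩ = ∫ x^2 |ψ|² dx over the full domain.
Evaluating both integrals, ⟨x²⟩ = -d^2/(18·π^2) + d^2/3.
Putting d = 11.4 gives 42.59.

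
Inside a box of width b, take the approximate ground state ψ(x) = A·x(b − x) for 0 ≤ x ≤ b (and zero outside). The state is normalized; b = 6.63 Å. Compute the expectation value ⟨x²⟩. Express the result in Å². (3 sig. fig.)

⟨x^2⟩ ≈ 12.6 Å^2

The expectation value is the |ψ|²-weighted average of x^2: ∫ x^2|ψ|² dx.
Expanding the polynomial and integrating term by term, the ratio of the moment integral to the normalization integral gives ⟨x²⟩ = 2·b^2/7.
With b = 6.63, ⟨x^2⟩ = 12.56.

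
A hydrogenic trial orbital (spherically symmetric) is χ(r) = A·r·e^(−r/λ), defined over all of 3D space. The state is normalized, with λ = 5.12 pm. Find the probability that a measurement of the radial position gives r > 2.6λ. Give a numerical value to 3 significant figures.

P ≈ 0.406

Integrate the radial probability density 4πr²|χ|² over r > 2.6λ.
A² is fixed by ∫₀^∞ 4πr²|χ|² dr = 1, i.e. A² = (3·π·λ^5)^(−1).
In terms of u = r/λ (A², 4π and the length scale all cancel between numerator and denominator), P = [∫_{2.6}^{∞} u^4·e^(-2·u) du] / [∫_{0}^{∞} u^4·e^(-2·u) du].
Using ∫ u^4·e^(-2·u) du = -(u^4/2 + u^3 + 3·u^2/2 + 3·u/2 + 3/4)·e^(-2·u), the numerator is ≈ 0.30460 and the denominator is 3/4.
The region integral divided by the full integral gives P = 0.4061.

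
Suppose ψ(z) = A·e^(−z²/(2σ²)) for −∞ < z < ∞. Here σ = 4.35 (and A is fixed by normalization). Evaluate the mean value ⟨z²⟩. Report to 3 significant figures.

The expectation value is the |ψ|²-weighted average of z^2: ∫ z^2|ψ|² dz.
Since the A² factors cancel between numerator and denominator, ⟨z²⟩ = σ^2/2.
Putting σ = 4.35 gives 9.461.

⟨z^2⟩ ≈ 9.46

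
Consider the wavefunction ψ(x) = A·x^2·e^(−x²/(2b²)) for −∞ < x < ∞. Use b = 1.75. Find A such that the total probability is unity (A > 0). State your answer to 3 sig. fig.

Require ∫ |ψ|² dx = 1 over the whole domain.
Carrying out the integral gives A² · 3·√(π)·b^5/4.
With b = 1.75: A² = 0.04583 and A = 0.2141.

A ≈ 0.214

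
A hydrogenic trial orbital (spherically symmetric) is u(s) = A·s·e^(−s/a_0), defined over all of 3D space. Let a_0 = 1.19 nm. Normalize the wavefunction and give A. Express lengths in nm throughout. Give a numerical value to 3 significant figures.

The normalization condition is ∫|u|² 4πs² ds = 1 from 0 to ∞.
In 3D with spherical symmetry the volume element is 4πs² ds.
Recall ∫₀^∞ s^m e^(−s/β) ds = m!·β^(m+1), with u = A·s·e^(−s/a_0), the integral evaluates to A²·[3·π·a_0^5].
Plugging in a_0 = 1.19 yields A = 0.2109.

A ≈ 0.211 nm^(-5/2)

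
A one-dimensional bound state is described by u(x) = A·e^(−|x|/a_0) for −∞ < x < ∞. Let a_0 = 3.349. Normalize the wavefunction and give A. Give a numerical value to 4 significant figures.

The normalization condition is ∫|u|² dx = 1 from −∞ to ∞.
With u = A·e^(−|x|/a_0), the integral evaluates to A²·[a_0].
Hence A² = 1/[a_0].
Plugging in a_0 = 3.349 yields A = 0.54644.

A ≈ 0.5464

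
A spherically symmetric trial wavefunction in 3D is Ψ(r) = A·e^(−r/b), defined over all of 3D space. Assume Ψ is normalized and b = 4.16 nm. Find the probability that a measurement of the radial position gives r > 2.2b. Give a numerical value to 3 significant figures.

P = ∫ |Ψ|² 4πr² dr over r > 2.2b.
The full normalization integral is A²·[π·b^3] = 1, fixing A².
Substituting u = r/b, A², 4π and the length scale all cancel in the ratio: P = ∫_{2.2}^{∞} u^2·e^(-2·u) du / ∫_{0}^{∞} u^2·e^(-2·u) du.
An antiderivative of u^2·e^(-2·u) is -(2·u^2 + 2·u + 1)·e^(-2·u)/4; evaluating from 2.2 to ∞ gives 377·e^(-22/5)/100, while the full integral is 1/4.
The region integral divided by the full integral gives P = 0.1851.

P ≈ 0.185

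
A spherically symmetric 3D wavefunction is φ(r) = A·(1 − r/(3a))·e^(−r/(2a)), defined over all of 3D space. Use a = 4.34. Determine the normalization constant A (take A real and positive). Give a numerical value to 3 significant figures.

A ≈ 0.0382

The normalization condition is ∫|φ|² 4πr² dr = 1 from 0 to ∞.
In 3D with spherical symmetry the volume element is 4πr² dr.
Using ∫₀^∞ rⁿ e^(−αr) dr = n!/αⁿ⁺¹, with φ = A·(1 − r/(3a))·e^(−r/(2a)), the integral evaluates to A²·[8·π·a^3/3].
Plugging in a = 4.34 yields A = 0.03821.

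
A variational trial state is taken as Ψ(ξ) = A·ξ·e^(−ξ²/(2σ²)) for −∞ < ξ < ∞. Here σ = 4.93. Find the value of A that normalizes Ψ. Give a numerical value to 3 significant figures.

A ≈ 0.0970

Require ∫ |Ψ|² dξ = 1 over the whole domain.
Differentiating ∫e^(−αξ²) dξ = √(π/α) under α to get the higher moments, the integral (without the A² prefactor) comes out to √(π)·σ^3/2.
Setting this equal to 1 gives A² = 1/(√(π)·σ^3/2).
Plugging in σ = 4.93 yields A = 0.09704.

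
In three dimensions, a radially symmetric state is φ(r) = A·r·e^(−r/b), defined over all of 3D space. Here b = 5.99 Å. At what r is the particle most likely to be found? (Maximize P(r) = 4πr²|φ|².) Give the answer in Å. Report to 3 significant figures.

Differentiate P(r) = 4πr²|φ|² with respect to r and set to zero.
This gives r = 2·b.
With b = 5.99, the most probable radial distance is 11.98 Å.

r ≈ 12.0 Å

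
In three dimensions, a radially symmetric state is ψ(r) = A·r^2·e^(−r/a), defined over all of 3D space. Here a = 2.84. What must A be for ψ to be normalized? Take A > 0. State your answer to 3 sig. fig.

A ≈ 0.00308

We need A² ∫|f|² 4πr² dr = 1, taking the integral from 0 to ∞.
∫|ψ|² 4πr² dr = A²·(45·π·a^7/2).
Setting this equal to 1 gives A² = 1/(45·π·a^7/2).
With a = 2.84: A² = 0.000009494 and A = 0.003081.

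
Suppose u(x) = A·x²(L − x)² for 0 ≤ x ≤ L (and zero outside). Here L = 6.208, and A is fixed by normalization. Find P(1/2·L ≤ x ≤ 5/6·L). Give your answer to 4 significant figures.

P ≈ 0.4910

|u|² is the probability density, so P = ∫_{1/2·L}^{5/6·L} |u|² dx.
Since A² = 1/(L^9/630), this is the region integral divided by the full normalization integral.
Substituting t = x/L, A² and the length scale cancel in the ratio: P = ∫_{1/2}^{5/6} t^4·(1 - t)^4 dt / ∫_{0}^{1} t^4·(1 - t)^4 dt.
An antiderivative of t^4·(1 - t)^4 is t^5·(70·t^4 - 315·t^3 + 540·t^2 - 420·t + 126)/630; evaluating from 1/2 to 5/6 gives ≈ 0.000779444, while the full integral is 1/630.
The result is P = 0.49105.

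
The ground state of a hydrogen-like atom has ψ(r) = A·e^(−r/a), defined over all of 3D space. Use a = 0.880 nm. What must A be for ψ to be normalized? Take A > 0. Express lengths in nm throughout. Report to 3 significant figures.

Normalization requires ∫|ψ|² 4πr² dr = 1, integrated from 0 to ∞.
In 3D with spherical symmetry the volume element is 4πr² dr.
With ψ = A·e^(−r/a), the integral evaluates to A²·[π·a^3].
Setting this equal to 1 gives A² = 1/(π·a^3).
With a = 0.880: A² = 0.4671 and A = 0.6834.

A ≈ 0.683 nm^(-3/2)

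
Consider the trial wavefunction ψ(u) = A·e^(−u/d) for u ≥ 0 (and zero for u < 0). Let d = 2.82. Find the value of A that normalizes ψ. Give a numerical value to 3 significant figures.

A ≈ 0.842

Normalization requires ∫|ψ|² du = 1, integrated from 0 to ∞.
Carrying out the integral gives A² · d/2.
Hence A² = 1/[d/2].
Substituting d = 2.82 gives A² = 0.7092, so A = 0.8422.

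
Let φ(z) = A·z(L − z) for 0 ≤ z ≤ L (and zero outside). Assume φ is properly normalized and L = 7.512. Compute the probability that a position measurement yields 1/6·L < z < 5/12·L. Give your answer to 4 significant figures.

P ≈ 0.3111

The probability is P = ∫ |φ|² dz over [1/6·L, 5/12·L].
With A² fixed by ∫|φ|² = 1, i.e. A² = (L^5/30)^(−1), substitute and integrate.
Substituting u = z/L, A² and the length scale cancel in the ratio: P = ∫_{1/6}^{5/12} u^2·(1 - u)^2 du / ∫_{0}^{1} u^2·(1 - u)^2 du.
An antiderivative of u^2·(1 - u)^2 is u^3·(6·u^2 - 15·u + 10)/30; evaluating from 1/6 to 5/12 gives ≈ 0.0103709, while the full integral is 1/30.
The result is P = 0.31113.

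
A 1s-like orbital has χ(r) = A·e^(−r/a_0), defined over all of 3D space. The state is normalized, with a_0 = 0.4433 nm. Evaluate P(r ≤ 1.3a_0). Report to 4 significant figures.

P ≈ 0.4816

Integrate the radial probability density 4πr²|χ|² over r ≤ 1.3a_0.
A² is fixed by ∫₀^∞ 4πr²|χ|² dr = 1, i.e. A² = (π·a_0^3)^(−1).
Substituting u = r/a_0, A², 4π and the length scale all cancel in the ratio: P = ∫_{0}^{1.3} u^2·e^(-2·u) du / ∫_{0}^{∞} u^2·e^(-2·u) du.
With ∫ u^2·e^(-2·u) du = -(2·u^2 + 2·u + 1)·e^(-2·u)/4 + C, the region integral is 1/4 - 349·e^(-13/5)/200 and the full one is 1/4.
This evaluates to P = 0.48157.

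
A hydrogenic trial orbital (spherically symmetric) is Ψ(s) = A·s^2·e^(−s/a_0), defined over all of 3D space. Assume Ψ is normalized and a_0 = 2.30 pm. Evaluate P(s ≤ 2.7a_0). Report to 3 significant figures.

P ≈ 0.298

Integrate the radial probability density 4πs²|Ψ|² over s ≤ 2.7a_0.
A² is fixed by ∫₀^∞ 4πs²|Ψ|² ds = 1, i.e. A² = (45·π·a_0^7/2)^(−1).
Substituting u = s/a_0, A², 4π and the length scale all cancel in the ratio: P = ∫_{0}^{2.7} u^6·e^(-2·u) du / ∫_{0}^{∞} u^6·e^(-2·u) du.
An antiderivative of u^6·e^(-2·u) is -(4·u^6 + 12·u^5 + 30·u^4 + 60·u^3 + 90·u^2 + 90·u + 45)·e^(-2·u)/8; evaluating from 0 to 2.7 gives ≈ 1.6781, while the full integral is 45/8.
This evaluates to P = 0.2983.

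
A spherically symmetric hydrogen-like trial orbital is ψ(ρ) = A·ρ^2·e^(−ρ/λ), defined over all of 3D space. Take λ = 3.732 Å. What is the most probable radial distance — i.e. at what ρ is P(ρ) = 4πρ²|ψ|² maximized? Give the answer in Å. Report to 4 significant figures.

Differentiate P(ρ) = 4πρ²|ψ|² with respect to ρ and set to zero.
This gives ρ = 3·λ.
With λ = 3.732, the most probable radial distance is 11.196 Å.

ρ ≈ 11.20 Å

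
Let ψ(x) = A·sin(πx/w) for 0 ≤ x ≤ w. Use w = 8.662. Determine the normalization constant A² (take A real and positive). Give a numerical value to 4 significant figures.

Require ∫ |ψ|² dx = 1 over the whole domain.
With ψ = A·sin(πx/w), the integral evaluates to A²·[w/2].
With w = 8.662: A² = 0.23089 and A = 0.48051.

A^2 ≈ 0.2309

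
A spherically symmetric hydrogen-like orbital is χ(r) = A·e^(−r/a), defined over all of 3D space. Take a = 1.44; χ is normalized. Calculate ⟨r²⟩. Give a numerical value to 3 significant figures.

⟨r^2⟩ ≈ 6.22

⟨r²⟩ = ∫ r^2 |χ|² 4πr² dr over the full domain.
The ratio of the moment integral to the normalization integral gives ⟨r²⟩ = 3·a^2.
With a = 1.44, ⟨r^2⟩ = 6.221.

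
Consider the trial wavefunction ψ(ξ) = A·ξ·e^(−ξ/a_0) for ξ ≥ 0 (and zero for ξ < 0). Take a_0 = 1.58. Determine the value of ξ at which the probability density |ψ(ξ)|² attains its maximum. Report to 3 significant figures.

The maximum of |ψ(ξ)|² occurs where its derivative vanishes.
This gives ξ = a_0.
With a_0 = 1.58, the most probable position is 1.580.

ξ ≈ 1.58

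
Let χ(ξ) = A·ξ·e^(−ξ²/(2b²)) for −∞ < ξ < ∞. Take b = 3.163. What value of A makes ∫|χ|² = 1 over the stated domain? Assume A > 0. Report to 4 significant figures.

Normalization requires ∫|χ|² dξ = 1, integrated from −∞ to ∞.
∫|χ|² dξ = A²·(√(π)·b^3/2).
Hence A² = 1/[√(π)·b^3/2].
With b = 3.163: A² = 0.035658 and A = 0.18883.

A ≈ 0.1888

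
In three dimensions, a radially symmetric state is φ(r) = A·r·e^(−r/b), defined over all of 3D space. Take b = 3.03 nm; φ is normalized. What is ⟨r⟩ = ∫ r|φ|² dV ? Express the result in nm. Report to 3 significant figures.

⟨r⟩ ≈ 7.58 nm

By definition ⟨r⟩ = ∫ r |φ(r)|² 4πr² dr.
The ratio of the moment integral to the normalization integral gives ⟨r⟩ = 5·b/2.
With b = 3.03, ⟨r⟩ = 7.575.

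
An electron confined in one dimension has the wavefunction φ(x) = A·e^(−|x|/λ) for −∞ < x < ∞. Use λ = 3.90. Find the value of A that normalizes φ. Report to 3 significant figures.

Require ∫ |φ|² dx = 1 over the whole domain.
Using ∫₀^∞ xⁿ e^(−αx) dx = n!/αⁿ⁺¹, with φ = A·e^(−|x|/λ), the integral evaluates to A²·[λ].
So A² = (λ)^(−1).
Substituting λ = 3.90 gives A² = 0.2564, so A = 0.5064.

A ≈ 0.506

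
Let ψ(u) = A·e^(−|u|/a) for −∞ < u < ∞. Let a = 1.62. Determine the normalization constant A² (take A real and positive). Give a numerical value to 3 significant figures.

A^2 ≈ 0.617

The normalization condition is ∫|ψ|² du = 1 from −∞ to ∞.
Carrying out the integral gives A² · a.
So A² = (a)^(−1).
Substituting a = 1.62 gives A² = 0.6173, so A = 0.7857.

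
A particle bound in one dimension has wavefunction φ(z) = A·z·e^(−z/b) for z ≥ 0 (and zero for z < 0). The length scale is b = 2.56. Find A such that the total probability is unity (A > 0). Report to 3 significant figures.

A ≈ 0.488

Normalization requires ∫|φ|² dz = 1, integrated from 0 to ∞.
Carrying out the integral gives A² · b^3/4.
So A² = (b^3/4)^(−1).
Plugging in b = 2.56 yields A = 0.4883.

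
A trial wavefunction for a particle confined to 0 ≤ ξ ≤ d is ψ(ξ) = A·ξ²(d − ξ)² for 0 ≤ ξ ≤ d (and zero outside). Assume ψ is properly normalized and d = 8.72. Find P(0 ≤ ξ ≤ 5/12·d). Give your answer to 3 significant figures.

|ψ|² is the probability density, so P = ∫_{0}^{5/12·d} |ψ|² dξ.
The normalization integral ∫|ψ|²dξ over the whole domain equals d^9/630·A², and A² cancels in the ratio.
In terms of u = ξ/d (A² and the length scale cancel between numerator and denominator), P = [∫_{0}^{5/12} u^4·(1 - u)^4 du] / [∫_{0}^{1} u^4·(1 - u)^4 du].
Using ∫ u^4·(1 - u)^4 du = u^5·(70·u^4 - 315·u^3 + 540·u^2 - 420·u + 126)/630, the numerator is ≈ 0.00047989 and the denominator is 1/630.
This works out to P = 0.3023.

P ≈ 0.302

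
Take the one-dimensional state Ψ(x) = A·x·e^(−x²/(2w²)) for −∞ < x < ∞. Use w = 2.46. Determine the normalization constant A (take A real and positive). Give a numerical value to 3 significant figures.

A ≈ 0.275

We need A² ∫|f|² dx = 1, taking the integral from −∞ to ∞.
Differentiating ∫e^(−αx²) dx = √(π/α) under α to get the higher moments, ∫|Ψ|² dx = A²·(√(π)·w^3/2).
So A² = (√(π)·w^3/2)^(−1).
Substituting w = 2.46 gives A² = 0.07580, so A = 0.2753.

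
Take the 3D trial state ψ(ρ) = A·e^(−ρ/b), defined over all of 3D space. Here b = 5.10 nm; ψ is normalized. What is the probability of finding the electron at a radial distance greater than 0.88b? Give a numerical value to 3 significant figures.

P ≈ 0.741

Integrate the radial probability density 4πρ²|ψ|² over ρ > 0.88b.
Normalization gives A² = 1/(π·b^3).
In terms of u = ρ/b (A², 4π and the length scale all cancel between numerator and denominator), P = [∫_{0.88}^{∞} u^2·e^(-2·u) du] / [∫_{0}^{∞} u^2·e^(-2·u) du].
Using ∫ u^2·e^(-2·u) du = -(2·u^2 + 2·u + 1)·e^(-2·u)/4, the numerator is 2693·e^(-44/25)/2500 and the denominator is 1/4.
This evaluates to P = 0.7413.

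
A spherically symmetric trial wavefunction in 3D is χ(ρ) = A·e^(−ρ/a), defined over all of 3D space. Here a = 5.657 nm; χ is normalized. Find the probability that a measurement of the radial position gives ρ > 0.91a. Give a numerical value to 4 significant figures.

P ≈ 0.7253

With dV = 4πρ²dρ, the probability is ∫|χ|² dV over ρ > 0.91a.
Normalization gives A² = 1/(π·a^3).
In terms of u = ρ/a (A², 4π and the length scale all cancel between numerator and denominator), P = [∫_{0.91}^{∞} u^2·e^(-2·u) du] / [∫_{0}^{∞} u^2·e^(-2·u) du].
With ∫ u^2·e^(-2·u) du = -(2·u^2 + 2·u + 1)·e^(-2·u)/4 + C, the region integral is ≈ 0.181315 and the full one is 1/4.
The region integral divided by the full integral gives P = 0.72526.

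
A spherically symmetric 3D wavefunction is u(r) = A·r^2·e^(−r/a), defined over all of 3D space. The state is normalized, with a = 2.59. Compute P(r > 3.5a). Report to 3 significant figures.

With dV = 4πr²dr, the probability is ∫|u|² dV over r > 3.5a.
The full normalization integral is A²·[45·π·a^7/2] = 1, fixing A².
Let t = r/a; then A², 4π and the length scale all cancel, so P = ∫_{3.5}^{∞} t^6·e^(-2·t) dt ÷ ∫_{0}^{∞} t^6·e^(-2·t) dt.
An antiderivative of t^6·e^(-2·t) is -(4·t^6 + 12·t^5 + 30·t^4 + 60·t^3 + 90·t^2 + 90·t + 45)·e^(-2·t)/8; evaluating from 3.5 to ∞ gives ≈ 2.5296, while the full integral is 45/8.
This evaluates to P = 0.4497.

P ≈ 0.450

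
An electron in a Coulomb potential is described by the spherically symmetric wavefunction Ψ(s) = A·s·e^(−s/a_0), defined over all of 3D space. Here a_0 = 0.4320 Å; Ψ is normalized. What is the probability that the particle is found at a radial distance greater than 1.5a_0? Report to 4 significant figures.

P ≈ 0.8153

P = ∫ |Ψ|² 4πs² ds over s > 1.5a_0.
Normalization gives A² = 1/(3·π·a_0^5).
Substituting u = s/a_0, A², 4π and the length scale all cancel in the ratio: P = ∫_{1.5}^{∞} u^4·e^(-2·u) du / ∫_{0}^{∞} u^4·e^(-2·u) du.
Using ∫ u^4·e^(-2·u) du = -(u^4/2 + u^3 + 3·u^2/2 + 3·u/2 + 3/4)·e^(-2·u), the numerator is 393·e^(-3)/32 and the denominator is 3/4.
The region integral divided by the full integral gives P = 0.81526.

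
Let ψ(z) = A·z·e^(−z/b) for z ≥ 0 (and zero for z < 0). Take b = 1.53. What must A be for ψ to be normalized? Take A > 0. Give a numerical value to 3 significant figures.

Require ∫ |ψ|² dz = 1 over the whole domain.
Recall ∫₀^∞ z^m e^(−z/β) dz = m!·β^(m+1), with ψ = A·z·e^(−z/b), the integral evaluates to A²·[b^3/4].
With b = 1.53: A² = 1.117 and A = 1.057.

A ≈ 1.06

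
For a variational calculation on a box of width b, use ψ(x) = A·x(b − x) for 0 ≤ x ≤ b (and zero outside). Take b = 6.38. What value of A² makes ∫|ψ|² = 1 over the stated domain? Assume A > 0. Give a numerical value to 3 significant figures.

A^2 ≈ 0.00284

Normalization requires ∫|ψ|² dx = 1, integrated from 0 to b.
Expanding the polynomial and integrating term by term, with ψ = A·x(b − x), the integral evaluates to A²·[b^5/30].
Hence A² = 1/[b^5/30].
Substituting b = 6.38 gives A² = 0.002838, so A = 0.05327.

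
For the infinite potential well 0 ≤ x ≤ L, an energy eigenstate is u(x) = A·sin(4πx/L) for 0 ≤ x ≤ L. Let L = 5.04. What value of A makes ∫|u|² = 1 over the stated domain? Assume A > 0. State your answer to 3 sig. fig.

A ≈ 0.630

The normalization condition is ∫|u|² dx = 1 from 0 to L.
The integral (without the A² prefactor) comes out to L/2.
So A² = (L/2)^(−1).
Substituting L = 5.04 gives A² = 0.3968, so A = 0.6299.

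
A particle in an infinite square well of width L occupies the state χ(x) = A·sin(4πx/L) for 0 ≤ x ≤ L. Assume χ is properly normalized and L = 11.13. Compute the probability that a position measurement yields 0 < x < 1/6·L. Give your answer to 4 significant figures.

The probability is P = ∫ |χ|² dx over [0, 1/6·L].
With A² fixed by ∫|χ|² = 1, i.e. A² = (L/2)^(−1), substitute and integrate.
Let u = x/L; then A² and the length scale cancel, so P = ∫_{0}^{1/6} sin(4·π·u)^2 du ÷ ∫_{0}^{1} sin(4·π·u)^2 du.
An antiderivative of sin(4·π·u)^2 is u/2 - sin(4·π·u)·cos(4·π·u)/(8·π); evaluating from 0 to 1/6 gives √(3)/(32·π) + 1/12, while the full integral is 1/2.
The result is P = (√(3)/16 + π/6)/π.

P ≈ 0.2011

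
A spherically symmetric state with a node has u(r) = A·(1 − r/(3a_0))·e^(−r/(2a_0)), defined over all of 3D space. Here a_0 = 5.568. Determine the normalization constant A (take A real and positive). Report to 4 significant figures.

Require ∫ |u|² 4πr² dr = 1 over the whole domain.
The angular integral contributes 4π, leaving ∫₀^∞ r²|u|² dr.
Using ∫₀^∞ rⁿ e^(−αr) dr = n!/αⁿ⁺¹, the integral (without the A² prefactor) comes out to 8·π·a_0^3/3.
So A² = (8·π·a_0^3/3)^(−1).
Plugging in a_0 = 5.568 yields A = 0.026296.

A ≈ 0.02630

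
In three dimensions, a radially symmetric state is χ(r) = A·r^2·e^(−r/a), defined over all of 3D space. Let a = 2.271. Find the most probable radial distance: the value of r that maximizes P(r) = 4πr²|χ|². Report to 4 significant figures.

r ≈ 6.813

The maximum of P(r) = 4πr²|χ|² occurs where its derivative vanishes.
This gives r = 3·a.
With a = 2.271, the most probable radial distance is 6.8130.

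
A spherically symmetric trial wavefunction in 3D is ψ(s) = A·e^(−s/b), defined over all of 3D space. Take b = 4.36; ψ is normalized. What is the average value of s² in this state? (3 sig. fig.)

⟨s^2⟩ ≈ 57.0

⟨s²⟩ = ∫ s^2 |ψ|² 4πs² ds over the full domain.
With ∫₀^∞ s^4 e^(−αs) ds = 4!/α^5, the ratio of the moment integral to the normalization integral gives ⟨s²⟩ = 3·b^2.
Putting b = 4.36 gives 57.03.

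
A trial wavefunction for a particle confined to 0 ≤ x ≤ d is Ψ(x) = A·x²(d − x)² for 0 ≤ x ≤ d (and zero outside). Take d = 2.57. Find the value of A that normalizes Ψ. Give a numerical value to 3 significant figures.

Normalization requires ∫|Ψ|² dx = 1, integrated from 0 to d.
Expanding the polynomial and integrating term by term, carrying out the integral gives A² · d^9/630.
So A² = (d^9/630)^(−1).
Substituting d = 2.57 gives A² = 0.1288, so A = 0.3589.

A ≈ 0.359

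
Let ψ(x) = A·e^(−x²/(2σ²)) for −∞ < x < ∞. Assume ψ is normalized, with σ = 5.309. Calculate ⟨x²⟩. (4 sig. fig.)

⟨x^2⟩ ≈ 14.09

By definition ⟨x²⟩ = ∫ x^2 |ψ(x)|² dx.
With ∫_{−∞}^{∞} x^(2m) e^(−αx²) dx = (2m−1)!!·√π / (2^m α^(m+1/2)), the ratio of the moment integral to the normalization integral gives ⟨x²⟩ = σ^2/2.
Putting σ = 5.309 gives 14.093.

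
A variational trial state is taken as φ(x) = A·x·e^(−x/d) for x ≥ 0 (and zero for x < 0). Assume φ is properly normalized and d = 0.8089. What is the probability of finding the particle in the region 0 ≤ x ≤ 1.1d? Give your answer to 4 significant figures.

P ≈ 0.3773

|φ|² is the probability density, so P = ∫_{0}^{1.1d} |φ|² dx.
The normalization integral ∫|φ|²dx over the whole domain equals d^3/4·A², and A² cancels in the ratio.
Let u = x/d; then A² and the length scale cancel, so P = ∫_{0}^{1.1} u^2·e^(-2·u) du ÷ ∫_{0}^{∞} u^2·e^(-2·u) du.
An antiderivative of u^2·e^(-2·u) is -(2·u^2 + 2·u + 1)·e^(-2·u)/4; evaluating from 0 to 1.1 gives 1/4 - 281·e^(-11/5)/200, while the full integral is 1/4.
The result is P = 0.37729.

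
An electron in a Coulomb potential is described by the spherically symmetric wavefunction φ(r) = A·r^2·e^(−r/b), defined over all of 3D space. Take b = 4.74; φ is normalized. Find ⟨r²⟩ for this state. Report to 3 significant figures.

By definition ⟨r²⟩ = ∫ r^2 |φ(r)|² 4πr² dr.
Since the A² factors cancel between numerator and denominator, ⟨r²⟩ = 14·b^2.
With b = 4.74, ⟨r^2⟩ = 314.5.

⟨r^2⟩ ≈ 315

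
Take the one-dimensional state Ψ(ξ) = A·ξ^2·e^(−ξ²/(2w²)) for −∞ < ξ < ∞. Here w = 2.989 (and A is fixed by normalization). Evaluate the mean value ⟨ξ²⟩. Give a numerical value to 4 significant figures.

By definition ⟨ξ²⟩ = ∫ ξ^2 |Ψ(ξ)|² dξ.
Differentiating ∫e^(−αξ²) dξ = √(π/α) under α to get the higher moments, since the A² factors cancel between numerator and denominator, ⟨ξ²⟩ = 5·w^2/2.
Putting w = 2.989 gives 22.335.

⟨ξ^2⟩ ≈ 22.34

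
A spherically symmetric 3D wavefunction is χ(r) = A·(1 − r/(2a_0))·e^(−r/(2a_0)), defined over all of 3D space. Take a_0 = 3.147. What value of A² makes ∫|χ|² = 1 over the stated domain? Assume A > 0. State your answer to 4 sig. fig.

We need A² ∫|f|² 4πr² dr = 1, taking the integral from 0 to ∞.
(Spherical symmetry: dV = 4πr² dr.)
Using ∫₀^∞ rⁿ e^(−αr) dr = n!/αⁿ⁺¹, ∫|χ|² 4πr² dr = A²·(8·π·a_0^3).
So A² = (8·π·a_0^3)^(−1).
Plugging in a_0 = 3.147 yields A = 0.035730.

A^2 ≈ 0.001277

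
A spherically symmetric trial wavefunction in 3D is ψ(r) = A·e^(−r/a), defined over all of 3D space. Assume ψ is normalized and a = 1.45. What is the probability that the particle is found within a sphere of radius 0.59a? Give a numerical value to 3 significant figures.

P ≈ 0.116

With dV = 4πr²dr, the probability is ∫|ψ|² dV over r ≤ 0.59a.
Normalization gives A² = 1/(π·a^3).
Let u = r/a; then A², 4π and the length scale all cancel, so P = ∫_{0}^{0.59} u^2·e^(-2·u) du ÷ ∫_{0}^{∞} u^2·e^(-2·u) du.
With ∫ u^2·e^(-2·u) du = -(2·u^2 + 2·u + 1)·e^(-2·u)/4 + C, the region integral is ≈ 0.029051 and the full one is 1/4.
Taking the ratio yields P = 0.1162.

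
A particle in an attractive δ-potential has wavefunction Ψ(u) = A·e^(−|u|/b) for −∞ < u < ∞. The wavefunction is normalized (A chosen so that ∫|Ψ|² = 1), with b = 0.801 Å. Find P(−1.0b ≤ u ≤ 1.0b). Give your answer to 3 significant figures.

|Ψ|² is the probability density, so P = ∫_{−1.0b}^{1.0b} |Ψ|² du.
Since A² = 1/(b), this is the region integral divided by the full normalization integral.
By symmetry take twice the u ≥ 0 contribution in numerator and denominator; the 2's cancel. In terms of t = u/b (A² and the length scale cancel between numerator and denominator), P = [∫_{0}^{1.0} e^(-2·t) dt] / [∫_{0}^{∞} e^(-2·t) dt].
Using ∫ e^(-2·t) dt = -e^(-2·t)/2, the numerator is 1/2 - e^(-2)/2 and the denominator is 1/2.
Taking the ratio, P = 0.8647.

P ≈ 0.865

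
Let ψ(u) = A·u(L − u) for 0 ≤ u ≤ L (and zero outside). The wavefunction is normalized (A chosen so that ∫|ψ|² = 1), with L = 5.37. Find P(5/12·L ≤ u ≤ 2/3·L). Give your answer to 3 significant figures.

P ≈ 0.444

|ψ|² is the probability density, so P = ∫_{5/12·L}^{2/3·L} |ψ|² du.
The normalization integral ∫|ψ|²du over the whole domain equals L^5/30·A², and A² cancels in the ratio.
Let t = u/L; then A² and the length scale cancel, so P = ∫_{5/12}^{2/3} t^2·(1 - t)^2 dt ÷ ∫_{0}^{1} t^2·(1 - t)^2 dt.
With ∫ t^2·(1 - t)^2 dt = t^3·(6·t^2 - 15·t + 10)/30 + C, the region integral is ≈ 0.014783 and the full one is 1/30.
This works out to P = 0.4435.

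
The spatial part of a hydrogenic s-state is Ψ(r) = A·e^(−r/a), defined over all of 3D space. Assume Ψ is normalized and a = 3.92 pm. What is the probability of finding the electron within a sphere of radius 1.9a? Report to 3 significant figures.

With dV = 4πr²dr, the probability is ∫|Ψ|² dV over r ≤ 1.9a.
A² is fixed by ∫₀^∞ 4πr²|Ψ|² dr = 1, i.e. A² = (π·a^3)^(−1).
In terms of u = r/a (A², 4π and the length scale all cancel between numerator and denominator), P = [∫_{0}^{1.9} u^2·e^(-2·u) du] / [∫_{0}^{∞} u^2·e^(-2·u) du].
An antiderivative of u^2·e^(-2·u) is -(2·u^2 + 2·u + 1)·e^(-2·u)/4; evaluating from 0 to 1.9 gives 1/4 - 601·e^(-19/5)/200, while the full integral is 1/4.
Taking the ratio yields P = 0.7311.

P ≈ 0.731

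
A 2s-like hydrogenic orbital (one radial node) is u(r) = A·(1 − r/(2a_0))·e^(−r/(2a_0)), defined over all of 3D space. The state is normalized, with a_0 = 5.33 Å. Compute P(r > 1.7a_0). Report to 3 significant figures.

P = ∫ |u|² 4πr² dr over r > 1.7a_0.
Normalization gives A² = 1/(8·π·a_0^3).
Substituting t = r/a_0, A², 4π and the length scale all cancel in the ratio: P = ∫_{1.7}^{∞} t^2·(1 - t/2)^2·e^(-t) dt / ∫_{0}^{∞} t^2·(1 - t/2)^2·e^(-t) dt.
Using ∫ t^2·(1 - t/2)^2·e^(-t) dt = -(t^4/4 + t^2 + 2·t + 2)·e^(-t), the numerator is ≈ 1.8959 and the denominator is 2.
The region integral divided by the full integral gives P = 0.9479.

P ≈ 0.948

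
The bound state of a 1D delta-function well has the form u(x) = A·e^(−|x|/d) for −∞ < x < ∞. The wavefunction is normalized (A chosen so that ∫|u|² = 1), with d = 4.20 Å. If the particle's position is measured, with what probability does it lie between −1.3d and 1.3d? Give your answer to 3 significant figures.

P ≈ 0.926

|u|² is the probability density, so P = ∫_{−1.3d}^{1.3d} |u|² dx.
The normalization integral ∫|u|²dx over the whole domain equals d·A², and A² cancels in the ratio.
By symmetry take twice the x ≥ 0 contribution in numerator and denominator; the 2's cancel. Let t = x/d; then A² and the length scale cancel, so P = ∫_{0}^{1.3} e^(-2·t) dt ÷ ∫_{0}^{∞} e^(-2·t) dt.
Using ∫ e^(-2·t) dt = -e^(-2·t)/2, the numerator is 1/2 - e^(-13/5)/2 and the denominator is 1/2.
This works out to P = 0.9257.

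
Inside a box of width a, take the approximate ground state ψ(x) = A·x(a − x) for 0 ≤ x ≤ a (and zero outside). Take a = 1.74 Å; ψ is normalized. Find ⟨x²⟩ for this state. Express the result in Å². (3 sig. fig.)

By definition ⟨x²⟩ = ∫ x^2 |ψ(x)|² dx.
Expanding the polynomial and integrating term by term, evaluating both integrals, ⟨x²⟩ = 2·a^2/7.
Putting a = 1.74 gives 0.8650.

⟨x^2⟩ ≈ 0.865 Å^2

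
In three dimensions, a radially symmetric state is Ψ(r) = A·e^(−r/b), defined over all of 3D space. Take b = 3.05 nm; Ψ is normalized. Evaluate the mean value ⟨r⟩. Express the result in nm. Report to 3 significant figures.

⟨r⟩ ≈ 4.58 nm

The expectation value is the |Ψ|²-weighted average of r: ∫ r|Ψ|² 4πr² dr.
Recall ∫₀^∞ r^m e^(−r/β) dr = m!·β^(m+1), the ratio of the moment integral to the normalization integral gives ⟨r⟩ = 3·b/2.
Putting b = 3.05 gives 4.575.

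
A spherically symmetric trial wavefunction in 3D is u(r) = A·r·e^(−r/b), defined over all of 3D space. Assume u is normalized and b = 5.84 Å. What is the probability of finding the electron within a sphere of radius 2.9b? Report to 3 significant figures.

Integrate the radial probability density 4πr²|u|² over r ≤ 2.9b.
Normalization gives A² = 1/(3·π·b^5).
Substituting t = r/b, A², 4π and the length scale all cancel in the ratio: P = ∫_{0}^{2.9} t^4·e^(-2·t) dt / ∫_{0}^{∞} t^4·e^(-2·t) dt.
Using ∫ t^4·e^(-2·t) dt = -(t^4/2 + t^3 + 3·t^2/2 + 3·t/2 + 3/4)·e^(-2·t), the numerator is ≈ 0.51546 and the denominator is 3/4.
Taking the ratio yields P = 0.6873.

P ≈ 0.687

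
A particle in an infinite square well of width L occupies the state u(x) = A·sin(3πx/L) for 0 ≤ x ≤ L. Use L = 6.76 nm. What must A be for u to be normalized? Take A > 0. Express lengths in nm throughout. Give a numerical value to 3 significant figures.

We need A² ∫|f|² dx = 1, taking the integral from 0 to L.
∫|u|² dx = A²·(L/2).
Hence A² = 1/[L/2].
With L = 6.76: A² = 0.2959 and A = 0.5439.

A ≈ 0.544 nm^(-1/2)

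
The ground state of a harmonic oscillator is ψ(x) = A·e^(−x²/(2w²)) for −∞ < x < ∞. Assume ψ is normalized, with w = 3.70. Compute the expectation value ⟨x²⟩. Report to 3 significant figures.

⟨x²⟩ = ∫ x^2 |ψ|² dx over the full domain.
Using the Gaussian integral ∫_{−∞}^{∞} e^(−αx²) dx = √(π/α), the ratio of the moment integral to the normalization integral gives ⟨x²⟩ = w^2/2.
With w = 3.70, ⟨x^2⟩ = 6.845.

⟨x^2⟩ ≈ 6.85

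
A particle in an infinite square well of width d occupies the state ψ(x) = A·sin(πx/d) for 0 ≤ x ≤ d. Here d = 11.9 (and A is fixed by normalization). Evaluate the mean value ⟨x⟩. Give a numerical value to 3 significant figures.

⟨x⟩ = ∫ x |ψ|² dx over the full domain.
The ratio of the moment integral to the normalization integral gives ⟨x⟩ = d/2.
With d = 11.9, ⟨x⟩ = 5.950.

⟨x⟩ ≈ 5.95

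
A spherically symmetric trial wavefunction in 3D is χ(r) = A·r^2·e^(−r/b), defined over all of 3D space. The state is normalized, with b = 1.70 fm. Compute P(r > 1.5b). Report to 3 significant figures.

Integrate the radial probability density 4πr²|χ|² over r > 1.5b.
Normalization gives A² = 1/(45·π·b^7/2).
In terms of u = r/b (A², 4π and the length scale all cancel between numerator and denominator), P = [∫_{1.5}^{∞} u^6·e^(-2·u) du] / [∫_{0}^{∞} u^6·e^(-2·u) du].
An antiderivative of u^6·e^(-2·u) is -(4·u^6 + 12·u^5 + 30·u^4 + 60·u^3 + 90·u^2 + 90·u + 45)·e^(-2·u)/8; evaluating from 1.5 to ∞ gives ≈ 5.4365, while the full integral is 45/8.
The region integral divided by the full integral gives P = 0.9665.

P ≈ 0.966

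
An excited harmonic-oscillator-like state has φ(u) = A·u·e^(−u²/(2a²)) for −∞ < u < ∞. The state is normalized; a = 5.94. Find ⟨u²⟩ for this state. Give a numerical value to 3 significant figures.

⟨u^2⟩ ≈ 52.9

By definition ⟨u²⟩ = ∫ u^2 |φ(u)|² du.
The ratio of the moment integral to the normalization integral gives ⟨u²⟩ = 3·a^2/2.
Putting a = 5.94 gives 52.93.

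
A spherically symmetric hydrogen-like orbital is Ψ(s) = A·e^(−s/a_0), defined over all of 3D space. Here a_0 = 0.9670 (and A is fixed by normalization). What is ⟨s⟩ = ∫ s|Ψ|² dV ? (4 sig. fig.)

⟨s⟩ ≈ 1.451

The expectation value is the |Ψ|²-weighted average of s: ∫ s|Ψ|² 4πs² ds.
Using ∫₀^∞ sⁿ e^(−αs) ds = n!/αⁿ⁺¹, evaluating both integrals, ⟨s⟩ = 3·a_0/2.
Putting a_0 = 0.9670 gives 1.4505.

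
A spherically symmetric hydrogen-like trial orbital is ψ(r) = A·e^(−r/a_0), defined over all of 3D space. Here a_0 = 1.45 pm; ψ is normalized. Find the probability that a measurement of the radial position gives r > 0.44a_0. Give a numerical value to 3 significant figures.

P ≈ 0.940

With dV = 4πr²dr, the probability is ∫|ψ|² dV over r > 0.44a_0.
A² is fixed by ∫₀^∞ 4πr²|ψ|² dr = 1, i.e. A² = (π·a_0^3)^(−1).
In terms of u = r/a_0 (A², 4π and the length scale all cancel between numerator and denominator), P = [∫_{0.44}^{∞} u^2·e^(-2·u) du] / [∫_{0}^{∞} u^2·e^(-2·u) du].
An antiderivative of u^2·e^(-2·u) is -(2·u^2 + 2·u + 1)·e^(-2·u)/4; evaluating from 0.44 to ∞ gives 1417·e^(-22/25)/2500, while the full integral is 1/4.
The region integral divided by the full integral gives P = 0.9404.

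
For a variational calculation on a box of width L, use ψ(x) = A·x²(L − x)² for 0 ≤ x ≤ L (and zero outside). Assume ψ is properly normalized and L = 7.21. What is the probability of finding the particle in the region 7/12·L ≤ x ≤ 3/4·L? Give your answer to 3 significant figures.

P ≈ 0.253

The probability is P = ∫ |ψ|² dx over [7/12·L, 3/4·L].
The normalization integral ∫|ψ|²dx over the whole domain equals L^9/630·A², and A² cancels in the ratio.
Let u = x/L; then A² and the length scale cancel, so P = ∫_{7/12}^{3/4} u^4·(1 - u)^4 du ÷ ∫_{0}^{1} u^4·(1 - u)^4 du.
With ∫ u^4·(1 - u)^4 du = u^5·(70·u^4 - 315·u^3 + 540·u^2 - 420·u + 126)/630 + C, the region integral is ≈ 0.00040223 and the full one is 1/630.
Evaluating gives P = 0.2534.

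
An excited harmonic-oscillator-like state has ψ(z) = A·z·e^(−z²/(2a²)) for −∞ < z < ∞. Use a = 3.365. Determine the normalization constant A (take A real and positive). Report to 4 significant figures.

Require ∫ |ψ|² dz = 1 over the whole domain.
Using the Gaussian integral ∫_{−∞}^{∞} e^(−αz²) dz = √(π/α), ∫|ψ|² dz = A²·(√(π)·a^3/2).
Plugging in a = 3.365 yields A = 0.17209.

A ≈ 0.1721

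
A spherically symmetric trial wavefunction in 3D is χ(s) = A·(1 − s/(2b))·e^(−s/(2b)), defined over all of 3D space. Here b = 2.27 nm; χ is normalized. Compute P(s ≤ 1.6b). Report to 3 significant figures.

Integrate the radial probability density 4πs²|χ|² over s ≤ 1.6b.
A² is fixed by ∫₀^∞ 4πs²|χ|² ds = 1, i.e. A² = (8·π·b^3)^(−1).
In terms of u = s/b (A², 4π and the length scale all cancel between numerator and denominator), P = [∫_{0}^{1.6} u^2·(1 - u/2)^2·e^(-u) du] / [∫_{0}^{∞} u^2·(1 - u/2)^2·e^(-u) du].
Using ∫ u^2·(1 - u/2)^2·e^(-u) du = -(u^4/4 + u^2 + 2·u + 2)·e^(-u), the numerator is 2 - 5874·e^(-8/5)/625 and the denominator is 2.
This evaluates to P = 0.05125.

P ≈ 0.0512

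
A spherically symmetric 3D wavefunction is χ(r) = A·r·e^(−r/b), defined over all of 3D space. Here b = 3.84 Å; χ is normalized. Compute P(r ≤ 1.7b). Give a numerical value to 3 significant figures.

With dV = 4πr²dr, the probability is ∫|χ|² dV over r ≤ 1.7b.
The full normalization integral is A²·[3·π·b^5] = 1, fixing A².
In terms of u = r/b (A², 4π and the length scale all cancel between numerator and denominator), P = [∫_{0}^{1.7} u^4·e^(-2·u) du] / [∫_{0}^{∞} u^4·e^(-2·u) du].
Using ∫ u^4·e^(-2·u) du = -(u^4/2 + u^3 + 3·u^2/2 + 3·u/2 + 3/4)·e^(-2·u), the numerator is ≈ 0.19186 and the denominator is 3/4.
Taking the ratio yields P = 0.2558.

P ≈ 0.256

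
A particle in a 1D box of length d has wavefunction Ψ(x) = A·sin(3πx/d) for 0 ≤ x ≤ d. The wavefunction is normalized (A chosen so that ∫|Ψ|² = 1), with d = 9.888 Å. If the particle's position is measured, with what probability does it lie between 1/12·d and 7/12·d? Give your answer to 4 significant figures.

P = ∫_{1/12·d}^{7/12·d} |Ψ(x)|² dx.
With A² fixed by ∫|Ψ|² = 1, i.e. A² = (d/2)^(−1), substitute and integrate.
Substituting u = x/d, A² and the length scale cancel in the ratio: P = ∫_{1/12}^{7/12} sin(3·π·u)^2 du / ∫_{0}^{1} sin(3·π·u)^2 du.
Using ∫ sin(3·π·u)^2 du = u/2 - sin(6·π·u)/(12·π), the numerator is 1/(6·π) + 1/4 and the denominator is 1/2.
This works out to P = (2 + 3·π)/(6·π).

P ≈ 0.6061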